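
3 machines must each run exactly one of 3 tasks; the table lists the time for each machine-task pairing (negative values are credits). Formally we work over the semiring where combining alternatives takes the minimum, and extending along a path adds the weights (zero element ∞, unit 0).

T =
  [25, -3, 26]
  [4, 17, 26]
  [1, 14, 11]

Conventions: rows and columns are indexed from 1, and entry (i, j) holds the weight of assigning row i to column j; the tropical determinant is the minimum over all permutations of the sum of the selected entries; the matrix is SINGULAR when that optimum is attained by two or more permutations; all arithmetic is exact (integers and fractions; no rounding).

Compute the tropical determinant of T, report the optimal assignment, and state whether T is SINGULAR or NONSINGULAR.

σ = (1, 2, 3): 25 + 17 + 11 = 53
σ = (1, 3, 2): 25 + 26 + 14 = 65
σ = (2, 1, 3): (-3) + 4 + 11 = 12
σ = (2, 3, 1): (-3) + 26 + 1 = 24
σ = (3, 1, 2): 26 + 4 + 14 = 44
σ = (3, 2, 1): 26 + 17 + 1 = 44
Optimal value attained by: σ = (2, 1, 3).
Answer: det⊕(T) = 12; verdict: NONSINGULAR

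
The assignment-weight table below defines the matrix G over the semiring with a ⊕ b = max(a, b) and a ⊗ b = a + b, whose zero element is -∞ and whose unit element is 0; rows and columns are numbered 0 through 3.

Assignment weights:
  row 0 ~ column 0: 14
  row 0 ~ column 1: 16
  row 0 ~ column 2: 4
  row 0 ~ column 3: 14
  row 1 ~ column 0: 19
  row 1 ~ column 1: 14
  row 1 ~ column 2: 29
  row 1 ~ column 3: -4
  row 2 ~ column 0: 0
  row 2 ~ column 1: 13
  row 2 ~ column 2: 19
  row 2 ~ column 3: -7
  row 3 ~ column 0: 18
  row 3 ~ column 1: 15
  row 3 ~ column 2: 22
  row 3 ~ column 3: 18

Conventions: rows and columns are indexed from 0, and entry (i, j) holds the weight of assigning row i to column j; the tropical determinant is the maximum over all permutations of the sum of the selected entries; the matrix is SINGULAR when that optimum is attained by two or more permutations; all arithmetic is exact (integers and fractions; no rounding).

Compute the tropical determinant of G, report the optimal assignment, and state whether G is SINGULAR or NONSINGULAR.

σ = (0, 1, 2, 3): 14 + 14 + 19 + 18 = 65
σ = (0, 1, 3, 2): 14 + 14 + (-7) + 22 = 43
σ = (0, 2, 1, 3): 14 + 29 + 13 + 18 = 74
σ = (0, 2, 3, 1): 14 + 29 + (-7) + 15 = 51
σ = (0, 3, 1, 2): 14 + (-4) + 13 + 22 = 45
σ = (0, 3, 2, 1): 14 + (-4) + 19 + 15 = 44
σ = (1, 0, 2, 3): 16 + 19 + 19 + 18 = 72
σ = (1, 0, 3, 2): 16 + 19 + (-7) + 22 = 50
σ = (1, 2, 0, 3): 16 + 29 + 0 + 18 = 63
σ = (1, 2, 3, 0): 16 + 29 + (-7) + 18 = 56
σ = (1, 3, 0, 2): 16 + (-4) + 0 + 22 = 34
σ = (1, 3, 2, 0): 16 + (-4) + 19 + 18 = 49
σ = (2, 0, 1, 3): 4 + 19 + 13 + 18 = 54
σ = (2, 0, 3, 1): 4 + 19 + (-7) + 15 = 31
σ = (2, 1, 0, 3): 4 + 14 + 0 + 18 = 36
σ = (2, 1, 3, 0): 4 + 14 + (-7) + 18 = 29
σ = (2, 3, 0, 1): 4 + (-4) + 0 + 15 = 15
σ = (2, 3, 1, 0): 4 + (-4) + 13 + 18 = 31
σ = (3, 0, 1, 2): 14 + 19 + 13 + 22 = 68
σ = (3, 0, 2, 1): 14 + 19 + 19 + 15 = 67
σ = (3, 1, 0, 2): 14 + 14 + 0 + 22 = 50
σ = (3, 1, 2, 0): 14 + 14 + 19 + 18 = 65
σ = (3, 2, 0, 1): 14 + 29 + 0 + 15 = 58
σ = (3, 2, 1, 0): 14 + 29 + 13 + 18 = 74
Optimal value attained by: σ = (0, 2, 1, 3).
Answer: det⊕(G) = 74; verdict: SINGULAR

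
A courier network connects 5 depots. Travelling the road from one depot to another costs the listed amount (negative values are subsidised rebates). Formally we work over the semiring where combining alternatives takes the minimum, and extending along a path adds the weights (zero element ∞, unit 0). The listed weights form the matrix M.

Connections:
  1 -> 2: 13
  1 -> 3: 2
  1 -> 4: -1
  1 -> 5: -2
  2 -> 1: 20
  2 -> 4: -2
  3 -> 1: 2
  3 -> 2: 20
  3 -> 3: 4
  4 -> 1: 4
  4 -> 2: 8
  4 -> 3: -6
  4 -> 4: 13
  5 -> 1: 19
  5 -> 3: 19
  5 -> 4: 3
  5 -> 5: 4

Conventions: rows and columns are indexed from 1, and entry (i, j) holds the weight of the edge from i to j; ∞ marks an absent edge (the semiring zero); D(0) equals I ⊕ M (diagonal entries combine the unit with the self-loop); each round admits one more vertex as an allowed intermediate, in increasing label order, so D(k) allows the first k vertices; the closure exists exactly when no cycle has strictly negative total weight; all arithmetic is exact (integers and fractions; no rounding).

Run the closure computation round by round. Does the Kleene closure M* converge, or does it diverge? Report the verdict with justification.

D(0):
  [0, 13, 2, -1, -2]
  [20, 0, ∞, -2, ∞]
  [2, 20, 0, ∞, ∞]
  [4, 8, -6, 0, ∞]
  [19, ∞, 19, 3, 0]
D(1):
  [0, 13, 2, -1, -2]
  [20, 0, 22, -2, 18]
  [2, 15, 0, 1, 0]
  [4, 8, -6, 0, 2]
  [19, 32, 19, 3, 0]
D(2):
  [0, 13, 2, -1, -2]
  [20, 0, 22, -2, 18]
  [2, 15, 0, 1, 0]
  [4, 8, -6, 0, 2]
  [19, 32, 19, 3, 0]
Detection: at round 3, diagonal entry (4, 4) turns strictly negative.
Key observation: the cycle 4->3->1->4 has total weight (-6) + 2 + (-1), which is strictly negative.
Answer: DIVERGES — negative cycle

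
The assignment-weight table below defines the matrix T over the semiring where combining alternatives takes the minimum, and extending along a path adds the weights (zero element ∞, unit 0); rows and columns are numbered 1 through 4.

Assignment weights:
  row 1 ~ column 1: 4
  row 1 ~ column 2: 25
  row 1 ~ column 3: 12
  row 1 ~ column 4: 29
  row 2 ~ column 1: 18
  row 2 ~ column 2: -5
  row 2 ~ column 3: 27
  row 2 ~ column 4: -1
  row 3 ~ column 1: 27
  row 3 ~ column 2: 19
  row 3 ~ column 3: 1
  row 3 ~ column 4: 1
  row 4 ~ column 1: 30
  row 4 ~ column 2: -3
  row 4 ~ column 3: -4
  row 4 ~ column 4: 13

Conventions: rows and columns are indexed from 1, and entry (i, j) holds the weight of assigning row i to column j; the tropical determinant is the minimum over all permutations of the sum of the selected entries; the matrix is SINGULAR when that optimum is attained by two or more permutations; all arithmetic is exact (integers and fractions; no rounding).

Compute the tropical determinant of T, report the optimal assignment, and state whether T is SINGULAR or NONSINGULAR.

σ = (1, 2, 3, 4): 4 + (-5) + 1 + 13 = 13
σ = (1, 2, 4, 3): 4 + (-5) + 1 + (-4) = -4
σ = (1, 3, 2, 4): 4 + 27 + 19 + 13 = 63
σ = (1, 3, 4, 2): 4 + 27 + 1 + (-3) = 29
σ = (1, 4, 2, 3): 4 + (-1) + 19 + (-4) = 18
σ = (1, 4, 3, 2): 4 + (-1) + 1 + (-3) = 1
σ = (2, 1, 3, 4): 25 + 18 + 1 + 13 = 57
σ = (2, 1, 4, 3): 25 + 18 + 1 + (-4) = 40
σ = (2, 3, 1, 4): 25 + 27 + 27 + 13 = 92
σ = (2, 3, 4, 1): 25 + 27 + 1 + 30 = 83
σ = (2, 4, 1, 3): 25 + (-1) + 27 + (-4) = 47
σ = (2, 4, 3, 1): 25 + (-1) + 1 + 30 = 55
σ = (3, 1, 2, 4): 12 + 18 + 19 + 13 = 62
σ = (3, 1, 4, 2): 12 + 18 + 1 + (-3) = 28
σ = (3, 2, 1, 4): 12 + (-5) + 27 + 13 = 47
σ = (3, 2, 4, 1): 12 + (-5) + 1 + 30 = 38
σ = (3, 4, 1, 2): 12 + (-1) + 27 + (-3) = 35
σ = (3, 4, 2, 1): 12 + (-1) + 19 + 30 = 60
σ = (4, 1, 2, 3): 29 + 18 + 19 + (-4) = 62
σ = (4, 1, 3, 2): 29 + 18 + 1 + (-3) = 45
σ = (4, 2, 1, 3): 29 + (-5) + 27 + (-4) = 47
σ = (4, 2, 3, 1): 29 + (-5) + 1 + 30 = 55
σ = (4, 3, 1, 2): 29 + 27 + 27 + (-3) = 80
σ = (4, 3, 2, 1): 29 + 27 + 19 + 30 = 105
Optimal value attained by: σ = (1, 2, 4, 3).
Answer: det⊕(T) = -4; verdict: NONSINGULAR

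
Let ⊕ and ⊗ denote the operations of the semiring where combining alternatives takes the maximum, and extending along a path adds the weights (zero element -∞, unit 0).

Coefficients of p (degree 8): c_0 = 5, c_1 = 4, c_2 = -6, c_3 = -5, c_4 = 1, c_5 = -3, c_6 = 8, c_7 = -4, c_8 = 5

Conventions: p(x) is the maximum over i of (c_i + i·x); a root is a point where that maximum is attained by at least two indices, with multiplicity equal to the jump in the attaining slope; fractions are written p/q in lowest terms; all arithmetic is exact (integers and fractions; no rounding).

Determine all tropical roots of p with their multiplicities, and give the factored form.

hull edge (i=0, c=5) to (i=6, c=8): slope 1/2, span 6
hull edge (i=6, c=8) to (i=8, c=5): slope -3/2, span 2
Factored form: p(x) = 5 ⊗ (x ⊕ (-1/2)) ⊗ (x ⊕ (-1/2)) ⊗ (x ⊕ (-1/2)) ⊗ (x ⊕ (-1/2)) ⊗ (x ⊕ (-1/2)) ⊗ (x ⊕ (-1/2)) ⊗ (x ⊕ 3/2) ⊗ (x ⊕ 3/2)
Answer: roots = -1/2 (mult 6), 3/2 (mult 2)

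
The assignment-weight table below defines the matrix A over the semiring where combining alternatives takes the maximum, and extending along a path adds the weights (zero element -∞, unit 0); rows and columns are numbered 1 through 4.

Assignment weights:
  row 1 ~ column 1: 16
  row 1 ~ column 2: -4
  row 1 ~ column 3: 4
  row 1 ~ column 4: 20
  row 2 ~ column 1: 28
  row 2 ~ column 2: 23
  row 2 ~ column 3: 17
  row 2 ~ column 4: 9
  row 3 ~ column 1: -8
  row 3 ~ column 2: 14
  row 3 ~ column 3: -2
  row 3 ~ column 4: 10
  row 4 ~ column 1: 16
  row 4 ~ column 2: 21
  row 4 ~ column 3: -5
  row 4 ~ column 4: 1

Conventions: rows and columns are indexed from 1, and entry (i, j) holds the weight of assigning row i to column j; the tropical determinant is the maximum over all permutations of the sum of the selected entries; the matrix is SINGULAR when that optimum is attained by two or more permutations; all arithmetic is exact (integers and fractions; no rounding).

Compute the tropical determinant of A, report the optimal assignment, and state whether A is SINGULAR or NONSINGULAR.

σ = (1, 2, 3, 4): 16 + 23 + (-2) + 1 = 38
σ = (1, 2, 4, 3): 16 + 23 + 10 + (-5) = 44
σ = (1, 3, 2, 4): 16 + 17 + 14 + 1 = 48
σ = (1, 3, 4, 2): 16 + 17 + 10 + 21 = 64
σ = (1, 4, 2, 3): 16 + 9 + 14 + (-5) = 34
σ = (1, 4, 3, 2): 16 + 9 + (-2) + 21 = 44
σ = (2, 1, 3, 4): (-4) + 28 + (-2) + 1 = 23
σ = (2, 1, 4, 3): (-4) + 28 + 10 + (-5) = 29
σ = (2, 3, 1, 4): (-4) + 17 + (-8) + 1 = 6
σ = (2, 3, 4, 1): (-4) + 17 + 10 + 16 = 39
σ = (2, 4, 1, 3): (-4) + 9 + (-8) + (-5) = -8
σ = (2, 4, 3, 1): (-4) + 9 + (-2) + 16 = 19
σ = (3, 1, 2, 4): 4 + 28 + 14 + 1 = 47
σ = (3, 1, 4, 2): 4 + 28 + 10 + 21 = 63
σ = (3, 2, 1, 4): 4 + 23 + (-8) + 1 = 20
σ = (3, 2, 4, 1): 4 + 23 + 10 + 16 = 53
σ = (3, 4, 1, 2): 4 + 9 + (-8) + 21 = 26
σ = (3, 4, 2, 1): 4 + 9 + 14 + 16 = 43
σ = (4, 1, 2, 3): 20 + 28 + 14 + (-5) = 57
σ = (4, 1, 3, 2): 20 + 28 + (-2) + 21 = 67
σ = (4, 2, 1, 3): 20 + 23 + (-8) + (-5) = 30
σ = (4, 2, 3, 1): 20 + 23 + (-2) + 16 = 57
σ = (4, 3, 1, 2): 20 + 17 + (-8) + 21 = 50
σ = (4, 3, 2, 1): 20 + 17 + 14 + 16 = 67
Optimal value attained by: σ = (4, 1, 3, 2).
Answer: det⊕(A) = 67; verdict: SINGULAR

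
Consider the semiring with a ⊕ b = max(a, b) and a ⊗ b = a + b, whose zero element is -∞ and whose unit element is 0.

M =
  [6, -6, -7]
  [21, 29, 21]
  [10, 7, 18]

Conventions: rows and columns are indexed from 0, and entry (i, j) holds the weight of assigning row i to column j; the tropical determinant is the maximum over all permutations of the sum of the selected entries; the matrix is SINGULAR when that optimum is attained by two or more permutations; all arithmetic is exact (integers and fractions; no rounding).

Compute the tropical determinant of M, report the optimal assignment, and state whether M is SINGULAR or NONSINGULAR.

σ = (0, 1, 2): 6 + 29 + 18 = 53
σ = (0, 2, 1): 6 + 21 + 7 = 34
σ = (1, 0, 2): (-6) + 21 + 18 = 33
σ = (1, 2, 0): (-6) + 21 + 10 = 25
σ = (2, 0, 1): (-7) + 21 + 7 = 21
σ = (2, 1, 0): (-7) + 29 + 10 = 32
Optimal value attained by: σ = (0, 1, 2).
Answer: det⊕(M) = 53; verdict: NONSINGULAR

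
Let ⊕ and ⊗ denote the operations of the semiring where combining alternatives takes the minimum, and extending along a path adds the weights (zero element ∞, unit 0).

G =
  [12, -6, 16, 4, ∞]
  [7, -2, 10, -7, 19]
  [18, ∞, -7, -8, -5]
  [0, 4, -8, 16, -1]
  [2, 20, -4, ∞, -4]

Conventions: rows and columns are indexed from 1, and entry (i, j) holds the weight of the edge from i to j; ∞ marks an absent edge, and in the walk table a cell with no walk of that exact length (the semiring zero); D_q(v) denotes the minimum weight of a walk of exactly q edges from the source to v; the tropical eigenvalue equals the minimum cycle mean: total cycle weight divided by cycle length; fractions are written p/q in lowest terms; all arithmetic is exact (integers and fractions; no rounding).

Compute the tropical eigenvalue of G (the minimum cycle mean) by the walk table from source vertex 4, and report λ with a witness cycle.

q=0: [∞, ∞, ∞, 0, ∞]
q=1: [0, 4, -8, 16, -1]
q=2: [1, -6, -15, -16, -13]
q=3: [-16, -12, -24, -23, -20]
q=4: [-23, -22, -31, -32, -29]
q=5: [-32, -29, -40, -39, -36]
Optimal cycle mean attained by: cycle 3->4->3, total (-8) + (-8), length 2.
Answer: λ = -8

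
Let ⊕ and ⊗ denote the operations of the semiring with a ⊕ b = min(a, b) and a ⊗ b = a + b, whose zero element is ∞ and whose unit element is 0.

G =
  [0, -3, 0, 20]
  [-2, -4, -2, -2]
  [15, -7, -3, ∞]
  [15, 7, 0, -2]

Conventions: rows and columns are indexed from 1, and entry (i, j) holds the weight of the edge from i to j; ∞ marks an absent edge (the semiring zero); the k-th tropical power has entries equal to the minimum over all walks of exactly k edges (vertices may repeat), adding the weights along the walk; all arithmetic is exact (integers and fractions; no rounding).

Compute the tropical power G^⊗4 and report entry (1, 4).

G^⊗2:
  [-5, -7, -5, -5]
  [-6, -9, -6, -6]
  [-9, -11, -9, -9]
  [5, -7, -3, -4]
G^⊗3:
  [-9, -12, -9, -9]
  [-11, -13, -11, -11]
  [-13, -16, -13, -13]
  [-9, -11, -9, -9]
G^⊗4:
  [-14, -16, -14, -14]
  [-15, -18, -15, -15]
  [-18, -20, -18, -18]
  [-13, -16, -13, -13]
Key observation: the optimum is the walk 1->2->3->2->4, with weight (-3) + (-2) + (-7) + (-2) = -14.
Optimal value attained by: walk 1->2->3->2->4.
Answer: (G^⊗4)[1][4] = -14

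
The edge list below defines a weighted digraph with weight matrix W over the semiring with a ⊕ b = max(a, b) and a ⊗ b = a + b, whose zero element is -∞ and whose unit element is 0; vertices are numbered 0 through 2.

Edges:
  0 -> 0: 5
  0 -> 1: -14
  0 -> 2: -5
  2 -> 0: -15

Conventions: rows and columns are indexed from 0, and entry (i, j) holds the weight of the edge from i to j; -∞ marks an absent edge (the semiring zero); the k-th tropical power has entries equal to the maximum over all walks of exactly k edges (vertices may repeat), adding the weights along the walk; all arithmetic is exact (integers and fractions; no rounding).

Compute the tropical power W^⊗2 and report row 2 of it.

W^⊗2:
  [10, -9, 0]
  [-∞, -∞, -∞]
  [-10, -29, -20]
Answer: row 2 of W^⊗2 = [-10, -29, -20]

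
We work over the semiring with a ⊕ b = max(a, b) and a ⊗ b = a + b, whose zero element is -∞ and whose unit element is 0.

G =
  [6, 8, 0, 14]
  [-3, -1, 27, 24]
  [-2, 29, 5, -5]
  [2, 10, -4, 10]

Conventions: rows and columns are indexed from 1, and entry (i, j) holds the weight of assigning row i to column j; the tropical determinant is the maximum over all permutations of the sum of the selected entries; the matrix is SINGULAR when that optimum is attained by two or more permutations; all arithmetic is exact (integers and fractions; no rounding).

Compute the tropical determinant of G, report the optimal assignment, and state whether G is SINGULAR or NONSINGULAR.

σ = (1, 2, 3, 4): 6 + (-1) + 5 + 10 = 20
σ = (1, 2, 4, 3): 6 + (-1) + (-5) + (-4) = -4
σ = (1, 3, 2, 4): 6 + 27 + 29 + 10 = 72
σ = (1, 3, 4, 2): 6 + 27 + (-5) + 10 = 38
σ = (1, 4, 2, 3): 6 + 24 + 29 + (-4) = 55
σ = (1, 4, 3, 2): 6 + 24 + 5 + 10 = 45
σ = (2, 1, 3, 4): 8 + (-3) + 5 + 10 = 20
σ = (2, 1, 4, 3): 8 + (-3) + (-5) + (-4) = -4
σ = (2, 3, 1, 4): 8 + 27 + (-2) + 10 = 43
σ = (2, 3, 4, 1): 8 + 27 + (-5) + 2 = 32
σ = (2, 4, 1, 3): 8 + 24 + (-2) + (-4) = 26
σ = (2, 4, 3, 1): 8 + 24 + 5 + 2 = 39
σ = (3, 1, 2, 4): 0 + (-3) + 29 + 10 = 36
σ = (3, 1, 4, 2): 0 + (-3) + (-5) + 10 = 2
σ = (3, 2, 1, 4): 0 + (-1) + (-2) + 10 = 7
σ = (3, 2, 4, 1): 0 + (-1) + (-5) + 2 = -4
σ = (3, 4, 1, 2): 0 + 24 + (-2) + 10 = 32
σ = (3, 4, 2, 1): 0 + 24 + 29 + 2 = 55
σ = (4, 1, 2, 3): 14 + (-3) + 29 + (-4) = 36
σ = (4, 1, 3, 2): 14 + (-3) + 5 + 10 = 26
σ = (4, 2, 1, 3): 14 + (-1) + (-2) + (-4) = 7
σ = (4, 2, 3, 1): 14 + (-1) + 5 + 2 = 20
σ = (4, 3, 1, 2): 14 + 27 + (-2) + 10 = 49
σ = (4, 3, 2, 1): 14 + 27 + 29 + 2 = 72
Optimal value attained by: σ = (1, 3, 2, 4).
Answer: det⊕(G) = 72; verdict: SINGULAR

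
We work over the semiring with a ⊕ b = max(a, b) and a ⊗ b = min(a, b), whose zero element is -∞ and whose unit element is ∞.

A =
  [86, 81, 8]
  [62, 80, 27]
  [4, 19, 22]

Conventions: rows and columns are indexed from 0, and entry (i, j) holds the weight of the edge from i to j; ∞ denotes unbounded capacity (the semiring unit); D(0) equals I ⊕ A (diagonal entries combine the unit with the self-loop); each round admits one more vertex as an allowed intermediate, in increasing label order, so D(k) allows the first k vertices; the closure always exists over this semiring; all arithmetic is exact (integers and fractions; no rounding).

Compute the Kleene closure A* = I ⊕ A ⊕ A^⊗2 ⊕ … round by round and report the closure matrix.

D(0):
  [∞, 81, 8]
  [62, ∞, 27]
  [4, 19, ∞]
D(1):
  [∞, 81, 8]
  [62, ∞, 27]
  [4, 19, ∞]
D(2):
  [∞, 81, 27]
  [62, ∞, 27]
  [19, 19, ∞]
D(3):
  [∞, 81, 27]
  [62, ∞, 27]
  [19, 19, ∞]
Answer: A* = [[∞, 81, 27], [62, ∞, 27], [19, 19, ∞]]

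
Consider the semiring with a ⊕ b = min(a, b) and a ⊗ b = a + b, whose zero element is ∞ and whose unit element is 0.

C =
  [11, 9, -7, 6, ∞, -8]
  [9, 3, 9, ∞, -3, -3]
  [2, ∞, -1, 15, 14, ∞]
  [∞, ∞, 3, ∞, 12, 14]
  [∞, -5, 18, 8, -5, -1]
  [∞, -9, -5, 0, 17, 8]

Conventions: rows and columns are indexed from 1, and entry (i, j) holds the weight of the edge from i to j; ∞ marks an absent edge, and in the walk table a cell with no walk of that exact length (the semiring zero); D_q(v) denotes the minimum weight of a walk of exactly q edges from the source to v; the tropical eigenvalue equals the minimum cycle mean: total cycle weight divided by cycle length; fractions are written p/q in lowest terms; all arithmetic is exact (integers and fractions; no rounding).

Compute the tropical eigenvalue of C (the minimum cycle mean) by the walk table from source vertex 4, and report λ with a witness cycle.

q=0: [∞, ∞, ∞, 0, ∞, ∞]
q=1: [∞, ∞, 3, ∞, 12, 14]
q=2: [5, 5, 2, 14, 7, 11]
q=3: [4, 2, -2, 11, 2, -3]
q=4: [0, -12, -8, -3, -3, -4]
q=5: [-6, -13, -9, -4, -15, -15]
q=6: [-7, -24, -20, -15, -20, -16]
Optimal cycle mean attained by: cycle 2->6->2, total (-3) + (-9), length 2.
Answer: λ = -6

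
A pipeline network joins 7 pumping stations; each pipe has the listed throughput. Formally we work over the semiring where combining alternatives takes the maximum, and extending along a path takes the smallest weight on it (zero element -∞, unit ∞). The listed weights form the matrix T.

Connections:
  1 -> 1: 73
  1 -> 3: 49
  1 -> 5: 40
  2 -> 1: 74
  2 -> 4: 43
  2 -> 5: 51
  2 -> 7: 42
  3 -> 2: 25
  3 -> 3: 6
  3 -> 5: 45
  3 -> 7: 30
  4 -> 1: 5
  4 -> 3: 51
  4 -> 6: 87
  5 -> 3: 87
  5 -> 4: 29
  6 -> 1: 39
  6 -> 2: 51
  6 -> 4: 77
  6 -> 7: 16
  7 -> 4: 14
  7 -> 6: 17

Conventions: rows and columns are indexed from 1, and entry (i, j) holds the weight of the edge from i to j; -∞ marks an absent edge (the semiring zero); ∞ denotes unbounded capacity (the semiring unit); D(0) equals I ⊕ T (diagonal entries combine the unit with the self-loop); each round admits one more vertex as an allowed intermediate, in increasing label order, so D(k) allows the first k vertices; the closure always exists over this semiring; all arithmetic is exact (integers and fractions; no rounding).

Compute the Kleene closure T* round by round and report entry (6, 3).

D(0):
  [∞, -∞, 49, -∞, 40, -∞, -∞]
  [74, ∞, -∞, 43, 51, -∞, 42]
  [-∞, 25, ∞, -∞, 45, -∞, 30]
  [5, -∞, 51, ∞, -∞, 87, -∞]
  [-∞, -∞, 87, 29, ∞, -∞, -∞]
  [39, 51, -∞, 77, -∞, ∞, 16]
  [-∞, -∞, -∞, 14, -∞, 17, ∞]
D(1):
  [∞, -∞, 49, -∞, 40, -∞, -∞]
  [74, ∞, 49, 43, 51, -∞, 42]
  [-∞, 25, ∞, -∞, 45, -∞, 30]
  [5, -∞, 51, ∞, 5, 87, -∞]
  [-∞, -∞, 87, 29, ∞, -∞, -∞]
  [39, 51, 39, 77, 39, ∞, 16]
  [-∞, -∞, -∞, 14, -∞, 17, ∞]
D(2):
  [∞, -∞, 49, -∞, 40, -∞, -∞]
  [74, ∞, 49, 43, 51, -∞, 42]
  [25, 25, ∞, 25, 45, -∞, 30]
  [5, -∞, 51, ∞, 5, 87, -∞]
  [-∞, -∞, 87, 29, ∞, -∞, -∞]
  [51, 51, 49, 77, 51, ∞, 42]
  [-∞, -∞, -∞, 14, -∞, 17, ∞]
D(3):
  [∞, 25, 49, 25, 45, -∞, 30]
  [74, ∞, 49, 43, 51, -∞, 42]
  [25, 25, ∞, 25, 45, -∞, 30]
  [25, 25, 51, ∞, 45, 87, 30]
  [25, 25, 87, 29, ∞, -∞, 30]
  [51, 51, 49, 77, 51, ∞, 42]
  [-∞, -∞, -∞, 14, -∞, 17, ∞]
D(4):
  [∞, 25, 49, 25, 45, 25, 30]
  [74, ∞, 49, 43, 51, 43, 42]
  [25, 25, ∞, 25, 45, 25, 30]
  [25, 25, 51, ∞, 45, 87, 30]
  [25, 25, 87, 29, ∞, 29, 30]
  [51, 51, 51, 77, 51, ∞, 42]
  [14, 14, 14, 14, 14, 17, ∞]
D(5):
  [∞, 25, 49, 29, 45, 29, 30]
  [74, ∞, 51, 43, 51, 43, 42]
  [25, 25, ∞, 29, 45, 29, 30]
  [25, 25, 51, ∞, 45, 87, 30]
  [25, 25, 87, 29, ∞, 29, 30]
  [51, 51, 51, 77, 51, ∞, 42]
  [14, 14, 14, 14, 14, 17, ∞]
D(6):
  [∞, 29, 49, 29, 45, 29, 30]
  [74, ∞, 51, 43, 51, 43, 42]
  [29, 29, ∞, 29, 45, 29, 30]
  [51, 51, 51, ∞, 51, 87, 42]
  [29, 29, 87, 29, ∞, 29, 30]
  [51, 51, 51, 77, 51, ∞, 42]
  [17, 17, 17, 17, 17, 17, ∞]
D(7):
  [∞, 29, 49, 29, 45, 29, 30]
  [74, ∞, 51, 43, 51, 43, 42]
  [29, 29, ∞, 29, 45, 29, 30]
  [51, 51, 51, ∞, 51, 87, 42]
  [29, 29, 87, 29, ∞, 29, 30]
  [51, 51, 51, 77, 51, ∞, 42]
  [17, 17, 17, 17, 17, 17, ∞]
Answer: T*[6][3] = 51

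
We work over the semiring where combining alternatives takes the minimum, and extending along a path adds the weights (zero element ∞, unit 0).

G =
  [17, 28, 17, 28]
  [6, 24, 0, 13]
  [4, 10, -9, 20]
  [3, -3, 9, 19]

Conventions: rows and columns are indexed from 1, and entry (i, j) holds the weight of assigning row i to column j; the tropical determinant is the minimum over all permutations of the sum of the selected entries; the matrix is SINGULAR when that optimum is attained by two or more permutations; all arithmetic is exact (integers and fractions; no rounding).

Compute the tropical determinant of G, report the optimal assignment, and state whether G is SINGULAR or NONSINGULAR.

σ = (1, 2, 3, 4): 17 + 24 + (-9) + 19 = 51
σ = (1, 2, 4, 3): 17 + 24 + 20 + 9 = 70
σ = (1, 3, 2, 4): 17 + 0 + 10 + 19 = 46
σ = (1, 3, 4, 2): 17 + 0 + 20 + (-3) = 34
σ = (1, 4, 2, 3): 17 + 13 + 10 + 9 = 49
σ = (1, 4, 3, 2): 17 + 13 + (-9) + (-3) = 18
σ = (2, 1, 3, 4): 28 + 6 + (-9) + 19 = 44
σ = (2, 1, 4, 3): 28 + 6 + 20 + 9 = 63
σ = (2, 3, 1, 4): 28 + 0 + 4 + 19 = 51
σ = (2, 3, 4, 1): 28 + 0 + 20 + 3 = 51
σ = (2, 4, 1, 3): 28 + 13 + 4 + 9 = 54
σ = (2, 4, 3, 1): 28 + 13 + (-9) + 3 = 35
σ = (3, 1, 2, 4): 17 + 6 + 10 + 19 = 52
σ = (3, 1, 4, 2): 17 + 6 + 20 + (-3) = 40
σ = (3, 2, 1, 4): 17 + 24 + 4 + 19 = 64
σ = (3, 2, 4, 1): 17 + 24 + 20 + 3 = 64
σ = (3, 4, 1, 2): 17 + 13 + 4 + (-3) = 31
σ = (3, 4, 2, 1): 17 + 13 + 10 + 3 = 43
σ = (4, 1, 2, 3): 28 + 6 + 10 + 9 = 53
σ = (4, 1, 3, 2): 28 + 6 + (-9) + (-3) = 22
σ = (4, 2, 1, 3): 28 + 24 + 4 + 9 = 65
σ = (4, 2, 3, 1): 28 + 24 + (-9) + 3 = 46
σ = (4, 3, 1, 2): 28 + 0 + 4 + (-3) = 29
σ = (4, 3, 2, 1): 28 + 0 + 10 + 3 = 41
Optimal value attained by: σ = (1, 4, 3, 2).
Answer: det⊕(G) = 18; verdict: NONSINGULAR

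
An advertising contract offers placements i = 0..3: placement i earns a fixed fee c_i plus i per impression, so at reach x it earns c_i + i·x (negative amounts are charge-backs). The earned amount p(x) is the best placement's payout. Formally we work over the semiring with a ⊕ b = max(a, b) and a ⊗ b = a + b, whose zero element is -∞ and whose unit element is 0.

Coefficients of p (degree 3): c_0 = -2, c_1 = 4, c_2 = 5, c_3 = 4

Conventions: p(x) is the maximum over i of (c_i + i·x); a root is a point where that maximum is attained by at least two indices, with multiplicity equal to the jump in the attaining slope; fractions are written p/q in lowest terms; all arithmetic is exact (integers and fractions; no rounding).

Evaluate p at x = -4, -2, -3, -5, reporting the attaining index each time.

p(-4) = max(-2+0·(-4)=-2, 4+1·(-4)=0, 5+2·(-4)=-3, 4+3·(-4)=-8) = 0 (attained by i=1)
p(-2) = max(-2+0·(-2)=-2, 4+1·(-2)=2, 5+2·(-2)=1, 4+3·(-2)=-2) = 2 (attained by i=1)
p(-3) = max(-2+0·(-3)=-2, 4+1·(-3)=1, 5+2·(-3)=-1, 4+3·(-3)=-5) = 1 (attained by i=1)
p(-5) = max(-2+0·(-5)=-2, 4+1·(-5)=-1, 5+2·(-5)=-5, 4+3·(-5)=-11) = -1 (attained by i=1)
Answer: p(-4) = 0; p(-2) = 2; p(-3) = 1; p(-5) = -1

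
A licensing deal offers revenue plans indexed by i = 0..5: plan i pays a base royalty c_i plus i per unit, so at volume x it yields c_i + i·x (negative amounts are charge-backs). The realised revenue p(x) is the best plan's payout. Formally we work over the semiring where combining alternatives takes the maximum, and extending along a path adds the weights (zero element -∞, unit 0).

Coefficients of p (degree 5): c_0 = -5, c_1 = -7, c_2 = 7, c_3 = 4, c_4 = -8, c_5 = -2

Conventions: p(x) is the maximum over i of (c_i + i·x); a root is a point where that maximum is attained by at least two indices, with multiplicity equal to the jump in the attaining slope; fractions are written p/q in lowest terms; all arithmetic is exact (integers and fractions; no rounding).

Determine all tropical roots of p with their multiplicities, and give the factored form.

hull edge (i=0, c=-5) to (i=2, c=7): slope 6, span 2
hull edge (i=2, c=7) to (i=5, c=-2): slope -3, span 3
Factored form: p(x) = -2 ⊗ (x ⊕ (-6)) ⊗ (x ⊕ (-6)) ⊗ (x ⊕ 3) ⊗ (x ⊕ 3) ⊗ (x ⊕ 3)
Answer: roots = -6 (mult 2), 3 (mult 3)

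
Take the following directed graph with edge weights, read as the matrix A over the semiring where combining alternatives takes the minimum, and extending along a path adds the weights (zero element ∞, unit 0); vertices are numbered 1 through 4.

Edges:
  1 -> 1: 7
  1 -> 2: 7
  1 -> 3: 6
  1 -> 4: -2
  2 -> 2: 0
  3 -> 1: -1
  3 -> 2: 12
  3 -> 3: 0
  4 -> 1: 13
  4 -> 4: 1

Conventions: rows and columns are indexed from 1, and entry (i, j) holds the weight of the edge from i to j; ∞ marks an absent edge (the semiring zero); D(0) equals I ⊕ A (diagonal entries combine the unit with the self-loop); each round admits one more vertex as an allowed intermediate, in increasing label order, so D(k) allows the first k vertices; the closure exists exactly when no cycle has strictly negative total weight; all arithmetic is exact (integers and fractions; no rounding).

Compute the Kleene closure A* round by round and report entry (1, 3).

D(0):
  [0, 7, 6, -2]
  [∞, 0, ∞, ∞]
  [-1, 12, 0, ∞]
  [13, ∞, ∞, 0]
D(1):
  [0, 7, 6, -2]
  [∞, 0, ∞, ∞]
  [-1, 6, 0, -3]
  [13, 20, 19, 0]
D(2):
  [0, 7, 6, -2]
  [∞, 0, ∞, ∞]
  [-1, 6, 0, -3]
  [13, 20, 19, 0]
D(3):
  [0, 7, 6, -2]
  [∞, 0, ∞, ∞]
  [-1, 6, 0, -3]
  [13, 20, 19, 0]
D(4):
  [0, 7, 6, -2]
  [∞, 0, ∞, ∞]
  [-1, 6, 0, -3]
  [13, 20, 19, 0]
Answer: A*[1][3] = 6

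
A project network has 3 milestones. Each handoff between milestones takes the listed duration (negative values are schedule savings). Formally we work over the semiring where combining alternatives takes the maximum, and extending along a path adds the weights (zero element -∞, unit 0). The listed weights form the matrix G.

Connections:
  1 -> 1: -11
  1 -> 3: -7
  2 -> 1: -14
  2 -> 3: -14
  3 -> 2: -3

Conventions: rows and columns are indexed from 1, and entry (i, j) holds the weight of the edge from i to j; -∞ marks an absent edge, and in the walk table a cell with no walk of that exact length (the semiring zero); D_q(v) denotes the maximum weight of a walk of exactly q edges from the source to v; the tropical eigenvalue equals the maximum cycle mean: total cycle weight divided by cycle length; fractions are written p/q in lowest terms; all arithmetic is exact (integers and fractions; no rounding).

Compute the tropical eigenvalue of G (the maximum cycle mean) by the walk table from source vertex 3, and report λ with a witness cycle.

q=0: [-∞, -∞, 0]
q=1: [-∞, -3, -∞]
q=2: [-17, -∞, -17]
q=3: [-28, -20, -24]
Optimal cycle mean attained by: cycle 1->3->2->1, total (-7) + (-3) + (-14), length 3.
Answer: λ = -8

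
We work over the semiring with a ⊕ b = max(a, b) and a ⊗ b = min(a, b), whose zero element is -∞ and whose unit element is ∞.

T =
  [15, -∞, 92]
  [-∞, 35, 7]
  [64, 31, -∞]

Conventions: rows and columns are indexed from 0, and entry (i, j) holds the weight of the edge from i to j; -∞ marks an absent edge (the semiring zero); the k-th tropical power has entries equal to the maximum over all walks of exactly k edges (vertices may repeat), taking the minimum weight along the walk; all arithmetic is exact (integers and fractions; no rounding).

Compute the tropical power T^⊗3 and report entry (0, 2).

T^⊗2:
  [64, 31, 15]
  [7, 35, 7]
  [15, 31, 64]
T^⊗3:
  [15, 31, 64]
  [7, 35, 7]
  [64, 31, 15]
Key observation: the optimum is the walk 0->2->0->2, with weight 92 min 64 min 92 = 64.
Optimal value attained by: walk 0->2->0->2.
Answer: (T^⊗3)[0][2] = 64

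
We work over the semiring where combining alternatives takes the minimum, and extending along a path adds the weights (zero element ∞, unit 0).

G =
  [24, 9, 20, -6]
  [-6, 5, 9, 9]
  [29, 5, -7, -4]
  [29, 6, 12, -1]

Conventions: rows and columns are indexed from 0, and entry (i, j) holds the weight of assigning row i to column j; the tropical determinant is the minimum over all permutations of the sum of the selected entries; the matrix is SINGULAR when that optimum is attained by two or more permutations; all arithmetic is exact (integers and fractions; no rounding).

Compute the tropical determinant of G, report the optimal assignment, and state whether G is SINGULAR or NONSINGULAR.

σ = (0, 1, 2, 3): 24 + 5 + (-7) + (-1) = 21
σ = (0, 1, 3, 2): 24 + 5 + (-4) + 12 = 37
σ = (0, 2, 1, 3): 24 + 9 + 5 + (-1) = 37
σ = (0, 2, 3, 1): 24 + 9 + (-4) + 6 = 35
σ = (0, 3, 1, 2): 24 + 9 + 5 + 12 = 50
σ = (0, 3, 2, 1): 24 + 9 + (-7) + 6 = 32
σ = (1, 0, 2, 3): 9 + (-6) + (-7) + (-1) = -5
σ = (1, 0, 3, 2): 9 + (-6) + (-4) + 12 = 11
σ = (1, 2, 0, 3): 9 + 9 + 29 + (-1) = 46
σ = (1, 2, 3, 0): 9 + 9 + (-4) + 29 = 43
σ = (1, 3, 0, 2): 9 + 9 + 29 + 12 = 59
σ = (1, 3, 2, 0): 9 + 9 + (-7) + 29 = 40
σ = (2, 0, 1, 3): 20 + (-6) + 5 + (-1) = 18
σ = (2, 0, 3, 1): 20 + (-6) + (-4) + 6 = 16
σ = (2, 1, 0, 3): 20 + 5 + 29 + (-1) = 53
σ = (2, 1, 3, 0): 20 + 5 + (-4) + 29 = 50
σ = (2, 3, 0, 1): 20 + 9 + 29 + 6 = 64
σ = (2, 3, 1, 0): 20 + 9 + 5 + 29 = 63
σ = (3, 0, 1, 2): (-6) + (-6) + 5 + 12 = 5
σ = (3, 0, 2, 1): (-6) + (-6) + (-7) + 6 = -13
σ = (3, 1, 0, 2): (-6) + 5 + 29 + 12 = 40
σ = (3, 1, 2, 0): (-6) + 5 + (-7) + 29 = 21
σ = (3, 2, 0, 1): (-6) + 9 + 29 + 6 = 38
σ = (3, 2, 1, 0): (-6) + 9 + 5 + 29 = 37
Optimal value attained by: σ = (3, 0, 2, 1).
Answer: det⊕(G) = -13; verdict: NONSINGULAR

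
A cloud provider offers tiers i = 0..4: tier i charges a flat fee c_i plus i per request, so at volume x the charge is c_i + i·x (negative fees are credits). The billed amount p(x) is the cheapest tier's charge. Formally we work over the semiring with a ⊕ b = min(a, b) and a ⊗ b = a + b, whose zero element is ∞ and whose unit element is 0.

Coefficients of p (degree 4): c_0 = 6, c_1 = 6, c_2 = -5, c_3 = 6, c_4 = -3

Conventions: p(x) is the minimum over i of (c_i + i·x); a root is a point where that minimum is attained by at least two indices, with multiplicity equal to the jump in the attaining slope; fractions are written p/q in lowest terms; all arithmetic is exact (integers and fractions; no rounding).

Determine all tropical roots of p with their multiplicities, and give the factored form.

hull edge (i=0, c=6) to (i=2, c=-5): slope -11/2, span 2
hull edge (i=2, c=-5) to (i=4, c=-3): slope 1, span 2
Factored form: p(x) = -3 ⊗ (x ⊕ (-1)) ⊗ (x ⊕ (-1)) ⊗ (x ⊕ 11/2) ⊗ (x ⊕ 11/2)
Answer: roots = -1 (mult 2), 11/2 (mult 2)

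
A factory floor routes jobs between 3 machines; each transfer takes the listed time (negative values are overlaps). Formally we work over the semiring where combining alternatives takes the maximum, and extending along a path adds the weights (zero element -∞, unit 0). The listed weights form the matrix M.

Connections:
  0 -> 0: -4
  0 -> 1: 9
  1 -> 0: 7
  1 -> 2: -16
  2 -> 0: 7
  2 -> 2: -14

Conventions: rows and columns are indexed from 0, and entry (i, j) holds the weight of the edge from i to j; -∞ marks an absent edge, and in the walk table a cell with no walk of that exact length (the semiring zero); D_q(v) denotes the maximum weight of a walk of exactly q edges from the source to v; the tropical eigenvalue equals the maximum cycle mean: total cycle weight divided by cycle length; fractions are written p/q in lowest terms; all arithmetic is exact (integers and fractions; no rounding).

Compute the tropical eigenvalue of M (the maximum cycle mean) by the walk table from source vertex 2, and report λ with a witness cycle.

q=0: [-∞, -∞, 0]
q=1: [7, -∞, -14]
q=2: [3, 16, -28]
q=3: [23, 12, 0]
Optimal cycle mean attained by: cycle 0->1->0, total 9 + 7, length 2.
Answer: λ = 8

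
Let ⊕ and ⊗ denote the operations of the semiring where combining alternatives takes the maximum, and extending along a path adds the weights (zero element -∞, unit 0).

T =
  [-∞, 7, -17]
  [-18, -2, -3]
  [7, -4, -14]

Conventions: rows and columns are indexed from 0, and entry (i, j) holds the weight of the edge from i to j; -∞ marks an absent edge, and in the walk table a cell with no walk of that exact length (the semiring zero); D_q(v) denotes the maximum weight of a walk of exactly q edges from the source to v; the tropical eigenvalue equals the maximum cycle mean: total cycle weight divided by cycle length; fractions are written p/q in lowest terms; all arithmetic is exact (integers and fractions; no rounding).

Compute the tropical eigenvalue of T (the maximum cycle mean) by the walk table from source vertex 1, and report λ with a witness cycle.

q=0: [-∞, 0, -∞]
q=1: [-18, -2, -3]
q=2: [4, -4, -5]
q=3: [2, 11, -7]
Optimal cycle mean attained by: cycle 0->1->2->0, total 7 + (-3) + 7, length 3.
Answer: λ = 11/3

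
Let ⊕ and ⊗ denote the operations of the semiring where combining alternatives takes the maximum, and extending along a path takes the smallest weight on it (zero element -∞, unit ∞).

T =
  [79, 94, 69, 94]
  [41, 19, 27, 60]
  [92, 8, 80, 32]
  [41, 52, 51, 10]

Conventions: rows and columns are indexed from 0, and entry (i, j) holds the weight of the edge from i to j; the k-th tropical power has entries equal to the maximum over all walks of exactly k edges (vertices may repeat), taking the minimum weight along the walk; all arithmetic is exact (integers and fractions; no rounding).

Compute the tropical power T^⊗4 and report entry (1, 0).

T^⊗2:
  [79, 79, 69, 79]
  [41, 52, 51, 41]
  [80, 92, 80, 92]
  [51, 41, 51, 52]
T^⊗3:
  [79, 79, 69, 79]
  [51, 41, 51, 52]
  [80, 80, 80, 80]
  [51, 52, 51, 51]
T^⊗4:
  [79, 79, 69, 79]
  [51, 52, 51, 51]
  [80, 80, 80, 80]
  [51, 51, 51, 52]
Key observation: the optimum is the walk 1->3->2->2->0, with weight 60 min 51 min 80 min 92 = 51.
Optimal value attained by: walk 1->3->2->2->0.
Answer: (T^⊗4)[1][0] = 51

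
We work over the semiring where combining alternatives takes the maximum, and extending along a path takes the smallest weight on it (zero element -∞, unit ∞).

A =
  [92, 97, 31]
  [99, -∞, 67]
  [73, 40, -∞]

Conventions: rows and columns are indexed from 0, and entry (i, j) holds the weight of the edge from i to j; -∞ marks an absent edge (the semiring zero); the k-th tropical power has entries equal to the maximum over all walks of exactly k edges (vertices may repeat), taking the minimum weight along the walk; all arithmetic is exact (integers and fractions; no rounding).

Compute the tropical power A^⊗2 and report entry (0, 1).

A^⊗2:
  [97, 92, 67]
  [92, 97, 31]
  [73, 73, 40]
Key observation: the optimum is the walk 0->0->1, with weight 92 min 97 = 92.
Optimal value attained by: walk 0->0->1.
Answer: (A^⊗2)[0][1] = 92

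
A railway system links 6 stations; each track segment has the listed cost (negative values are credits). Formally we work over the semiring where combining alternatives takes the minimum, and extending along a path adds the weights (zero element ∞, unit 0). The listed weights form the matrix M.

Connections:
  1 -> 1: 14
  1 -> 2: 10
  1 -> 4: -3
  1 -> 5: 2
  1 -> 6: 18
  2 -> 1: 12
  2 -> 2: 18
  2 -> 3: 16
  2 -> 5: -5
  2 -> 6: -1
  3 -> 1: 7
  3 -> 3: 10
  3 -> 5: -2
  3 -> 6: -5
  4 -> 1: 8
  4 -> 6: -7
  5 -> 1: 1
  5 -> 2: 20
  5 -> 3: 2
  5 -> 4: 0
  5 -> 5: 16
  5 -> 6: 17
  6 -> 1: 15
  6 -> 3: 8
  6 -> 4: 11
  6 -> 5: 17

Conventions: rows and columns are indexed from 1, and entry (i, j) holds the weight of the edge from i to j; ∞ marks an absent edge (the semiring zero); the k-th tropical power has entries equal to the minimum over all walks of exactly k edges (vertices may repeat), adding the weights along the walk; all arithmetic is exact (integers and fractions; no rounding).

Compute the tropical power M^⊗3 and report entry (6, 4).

M^⊗2:
  [3, 22, 4, 2, 5, -10]
  [-4, 15, -3, -5, 11, 11]
  [-1, 17, 0, -2, 8, 5]
  [8, 18, 1, 4, 10, 26]
  [8, 11, 12, -2, 0, -7]
  [15, 25, 18, 12, 6, 3]
M^⊗3:
  [5, 13, -2, 0, 2, -5]
  [3, 6, 7, -7, -5, -12]
  [6, 9, 10, -4, -2, -9]
  [8, 18, 11, 5, -1, -4]
  [1, 18, 1, 0, 6, -9]
  [7, 25, 8, 6, 16, 5]
Key observation: the optimum is the walk 6->3->5->4, with weight 8 + (-2) + 0 = 6.
Optimal value attained by: walk 6->3->5->4.
Answer: (M^⊗3)[6][4] = 6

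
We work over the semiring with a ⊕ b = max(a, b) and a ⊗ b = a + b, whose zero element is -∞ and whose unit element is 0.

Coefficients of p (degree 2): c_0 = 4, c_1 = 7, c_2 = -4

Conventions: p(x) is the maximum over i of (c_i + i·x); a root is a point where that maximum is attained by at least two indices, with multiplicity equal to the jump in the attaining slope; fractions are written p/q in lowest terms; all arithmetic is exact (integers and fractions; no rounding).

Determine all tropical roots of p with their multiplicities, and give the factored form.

hull edge (i=0, c=4) to (i=1, c=7): slope 3, span 1
hull edge (i=1, c=7) to (i=2, c=-4): slope -11, span 1
Factored form: p(x) = -4 ⊗ (x ⊕ (-3)) ⊗ (x ⊕ 11)
Answer: roots = -3 (mult 1), 11 (mult 1)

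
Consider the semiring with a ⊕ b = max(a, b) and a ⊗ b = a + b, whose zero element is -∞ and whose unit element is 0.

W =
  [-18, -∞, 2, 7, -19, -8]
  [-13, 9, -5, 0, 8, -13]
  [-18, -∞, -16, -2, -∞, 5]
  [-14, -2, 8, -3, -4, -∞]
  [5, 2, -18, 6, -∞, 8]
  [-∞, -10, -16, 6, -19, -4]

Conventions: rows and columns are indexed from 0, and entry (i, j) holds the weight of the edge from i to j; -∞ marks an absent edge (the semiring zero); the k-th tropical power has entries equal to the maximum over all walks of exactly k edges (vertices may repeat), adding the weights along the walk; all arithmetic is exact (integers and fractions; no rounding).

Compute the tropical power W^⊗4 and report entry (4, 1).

W^⊗2:
  [-7, 5, 15, 4, 3, 7]
  [13, 18, 8, 14, 17, 16]
  [-16, -4, 6, 11, -6, 1]
  [1, 7, 5, 6, 6, 13]
  [-8, 11, 14, 14, 10, 4]
  [-8, 4, 14, 3, 2, -8]
W^⊗3:
  [8, 14, 12, 13, 13, 20]
  [22, 27, 22, 23, 26, 25]
  [-1, 9, 19, 8, 7, 11]
  [11, 16, 14, 19, 15, 14]
  [15, 20, 22, 16, 19, 19]
  [7, 13, 11, 12, 12, 19]
W^⊗4:
  [18, 23, 21, 26, 22, 21]
  [31, 36, 31, 32, 35, 34]
  [12, 18, 16, 17, 17, 24]
  [20, 25, 27, 21, 24, 23]
  [24, 29, 24, 25, 28, 27]
  [17, 22, 20, 25, 21, 20]
Key observation: the optimum is the walk 4->1->1->1->1, with weight 2 + 9 + 9 + 9 = 29.
Optimal value attained by: walk 4->1->1->1->1.
Answer: (W^⊗4)[4][1] = 29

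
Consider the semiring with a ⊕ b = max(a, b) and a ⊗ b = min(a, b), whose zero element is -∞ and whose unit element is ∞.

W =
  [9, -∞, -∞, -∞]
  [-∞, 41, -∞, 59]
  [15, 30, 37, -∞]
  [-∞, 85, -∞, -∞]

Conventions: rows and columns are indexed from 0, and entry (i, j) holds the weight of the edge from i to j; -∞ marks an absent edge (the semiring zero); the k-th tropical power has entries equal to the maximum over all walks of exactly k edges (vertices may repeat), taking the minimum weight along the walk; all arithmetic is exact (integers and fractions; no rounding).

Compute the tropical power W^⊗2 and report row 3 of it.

W^⊗2:
  [9, -∞, -∞, -∞]
  [-∞, 59, -∞, 41]
  [15, 30, 37, 30]
  [-∞, 41, -∞, 59]
Answer: row 3 of W^⊗2 = [-∞, 41, -∞, 59]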